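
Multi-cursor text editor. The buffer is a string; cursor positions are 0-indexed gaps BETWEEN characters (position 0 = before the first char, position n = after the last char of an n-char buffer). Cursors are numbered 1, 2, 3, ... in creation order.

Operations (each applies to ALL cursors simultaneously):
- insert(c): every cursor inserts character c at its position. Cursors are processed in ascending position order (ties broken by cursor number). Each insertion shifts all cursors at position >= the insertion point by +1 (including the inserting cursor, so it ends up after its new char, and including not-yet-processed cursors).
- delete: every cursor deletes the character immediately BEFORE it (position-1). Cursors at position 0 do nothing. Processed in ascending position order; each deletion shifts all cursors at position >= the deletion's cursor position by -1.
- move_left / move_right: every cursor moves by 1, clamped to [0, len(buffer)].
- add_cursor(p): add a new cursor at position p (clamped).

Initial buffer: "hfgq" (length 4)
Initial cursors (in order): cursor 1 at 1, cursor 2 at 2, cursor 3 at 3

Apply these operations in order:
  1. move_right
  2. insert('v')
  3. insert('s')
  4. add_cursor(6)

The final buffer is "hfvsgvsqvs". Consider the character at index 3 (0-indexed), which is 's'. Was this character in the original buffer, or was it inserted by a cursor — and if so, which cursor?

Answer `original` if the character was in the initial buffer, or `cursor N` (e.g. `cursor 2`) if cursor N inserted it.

Answer: cursor 1

Derivation:
After op 1 (move_right): buffer="hfgq" (len 4), cursors c1@2 c2@3 c3@4, authorship ....
After op 2 (insert('v')): buffer="hfvgvqv" (len 7), cursors c1@3 c2@5 c3@7, authorship ..1.2.3
After op 3 (insert('s')): buffer="hfvsgvsqvs" (len 10), cursors c1@4 c2@7 c3@10, authorship ..11.22.33
After op 4 (add_cursor(6)): buffer="hfvsgvsqvs" (len 10), cursors c1@4 c4@6 c2@7 c3@10, authorship ..11.22.33
Authorship (.=original, N=cursor N): . . 1 1 . 2 2 . 3 3
Index 3: author = 1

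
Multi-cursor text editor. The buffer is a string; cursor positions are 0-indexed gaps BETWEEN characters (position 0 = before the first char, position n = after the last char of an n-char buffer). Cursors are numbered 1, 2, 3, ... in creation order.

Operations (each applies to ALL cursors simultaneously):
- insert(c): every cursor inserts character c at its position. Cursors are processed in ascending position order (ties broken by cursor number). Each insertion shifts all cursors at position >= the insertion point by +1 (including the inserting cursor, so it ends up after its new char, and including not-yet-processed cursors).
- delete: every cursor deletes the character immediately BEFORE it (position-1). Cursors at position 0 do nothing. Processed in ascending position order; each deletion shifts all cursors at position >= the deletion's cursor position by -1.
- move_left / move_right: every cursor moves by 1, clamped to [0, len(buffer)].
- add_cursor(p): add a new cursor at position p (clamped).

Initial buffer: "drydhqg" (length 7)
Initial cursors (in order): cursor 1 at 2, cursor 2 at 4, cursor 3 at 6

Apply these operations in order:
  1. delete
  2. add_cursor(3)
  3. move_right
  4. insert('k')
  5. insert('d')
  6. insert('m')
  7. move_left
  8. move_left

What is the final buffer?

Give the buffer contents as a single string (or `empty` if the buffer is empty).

After op 1 (delete): buffer="dyhg" (len 4), cursors c1@1 c2@2 c3@3, authorship ....
After op 2 (add_cursor(3)): buffer="dyhg" (len 4), cursors c1@1 c2@2 c3@3 c4@3, authorship ....
After op 3 (move_right): buffer="dyhg" (len 4), cursors c1@2 c2@3 c3@4 c4@4, authorship ....
After op 4 (insert('k')): buffer="dykhkgkk" (len 8), cursors c1@3 c2@5 c3@8 c4@8, authorship ..1.2.34
After op 5 (insert('d')): buffer="dykdhkdgkkdd" (len 12), cursors c1@4 c2@7 c3@12 c4@12, authorship ..11.22.3434
After op 6 (insert('m')): buffer="dykdmhkdmgkkddmm" (len 16), cursors c1@5 c2@9 c3@16 c4@16, authorship ..111.222.343434
After op 7 (move_left): buffer="dykdmhkdmgkkddmm" (len 16), cursors c1@4 c2@8 c3@15 c4@15, authorship ..111.222.343434
After op 8 (move_left): buffer="dykdmhkdmgkkddmm" (len 16), cursors c1@3 c2@7 c3@14 c4@14, authorship ..111.222.343434

Answer: dykdmhkdmgkkddmm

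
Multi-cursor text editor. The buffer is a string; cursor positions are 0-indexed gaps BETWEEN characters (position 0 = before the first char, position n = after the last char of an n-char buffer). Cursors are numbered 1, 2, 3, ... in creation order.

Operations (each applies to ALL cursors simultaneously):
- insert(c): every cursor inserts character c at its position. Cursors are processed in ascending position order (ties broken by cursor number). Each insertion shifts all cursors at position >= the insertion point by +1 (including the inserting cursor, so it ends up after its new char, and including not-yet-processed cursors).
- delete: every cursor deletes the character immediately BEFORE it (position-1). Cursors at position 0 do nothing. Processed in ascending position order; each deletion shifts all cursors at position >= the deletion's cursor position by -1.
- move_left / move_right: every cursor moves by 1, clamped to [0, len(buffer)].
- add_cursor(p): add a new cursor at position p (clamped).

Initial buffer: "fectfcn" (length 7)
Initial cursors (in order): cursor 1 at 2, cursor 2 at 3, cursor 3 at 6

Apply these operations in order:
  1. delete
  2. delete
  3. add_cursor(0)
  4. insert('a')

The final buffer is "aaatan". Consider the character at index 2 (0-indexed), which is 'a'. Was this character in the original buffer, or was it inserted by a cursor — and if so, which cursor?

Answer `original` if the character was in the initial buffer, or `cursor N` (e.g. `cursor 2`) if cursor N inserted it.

Answer: cursor 4

Derivation:
After op 1 (delete): buffer="ftfn" (len 4), cursors c1@1 c2@1 c3@3, authorship ....
After op 2 (delete): buffer="tn" (len 2), cursors c1@0 c2@0 c3@1, authorship ..
After op 3 (add_cursor(0)): buffer="tn" (len 2), cursors c1@0 c2@0 c4@0 c3@1, authorship ..
After op 4 (insert('a')): buffer="aaatan" (len 6), cursors c1@3 c2@3 c4@3 c3@5, authorship 124.3.
Authorship (.=original, N=cursor N): 1 2 4 . 3 .
Index 2: author = 4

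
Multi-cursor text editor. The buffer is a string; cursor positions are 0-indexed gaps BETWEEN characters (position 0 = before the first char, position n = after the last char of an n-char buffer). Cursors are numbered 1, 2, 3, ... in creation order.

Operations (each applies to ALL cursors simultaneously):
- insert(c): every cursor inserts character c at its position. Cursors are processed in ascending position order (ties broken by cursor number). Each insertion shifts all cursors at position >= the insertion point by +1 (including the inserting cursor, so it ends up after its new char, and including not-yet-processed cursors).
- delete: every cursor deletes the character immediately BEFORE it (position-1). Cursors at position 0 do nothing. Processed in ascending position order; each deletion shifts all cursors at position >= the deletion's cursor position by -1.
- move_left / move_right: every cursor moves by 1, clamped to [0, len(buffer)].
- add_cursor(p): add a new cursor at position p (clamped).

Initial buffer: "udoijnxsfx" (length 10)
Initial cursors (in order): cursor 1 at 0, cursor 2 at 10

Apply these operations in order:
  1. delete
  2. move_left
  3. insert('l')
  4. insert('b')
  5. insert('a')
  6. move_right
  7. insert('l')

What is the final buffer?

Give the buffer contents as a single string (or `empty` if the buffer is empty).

Answer: lbauldoijnxslbafl

Derivation:
After op 1 (delete): buffer="udoijnxsf" (len 9), cursors c1@0 c2@9, authorship .........
After op 2 (move_left): buffer="udoijnxsf" (len 9), cursors c1@0 c2@8, authorship .........
After op 3 (insert('l')): buffer="ludoijnxslf" (len 11), cursors c1@1 c2@10, authorship 1........2.
After op 4 (insert('b')): buffer="lbudoijnxslbf" (len 13), cursors c1@2 c2@12, authorship 11........22.
After op 5 (insert('a')): buffer="lbaudoijnxslbaf" (len 15), cursors c1@3 c2@14, authorship 111........222.
After op 6 (move_right): buffer="lbaudoijnxslbaf" (len 15), cursors c1@4 c2@15, authorship 111........222.
After op 7 (insert('l')): buffer="lbauldoijnxslbafl" (len 17), cursors c1@5 c2@17, authorship 111.1.......222.2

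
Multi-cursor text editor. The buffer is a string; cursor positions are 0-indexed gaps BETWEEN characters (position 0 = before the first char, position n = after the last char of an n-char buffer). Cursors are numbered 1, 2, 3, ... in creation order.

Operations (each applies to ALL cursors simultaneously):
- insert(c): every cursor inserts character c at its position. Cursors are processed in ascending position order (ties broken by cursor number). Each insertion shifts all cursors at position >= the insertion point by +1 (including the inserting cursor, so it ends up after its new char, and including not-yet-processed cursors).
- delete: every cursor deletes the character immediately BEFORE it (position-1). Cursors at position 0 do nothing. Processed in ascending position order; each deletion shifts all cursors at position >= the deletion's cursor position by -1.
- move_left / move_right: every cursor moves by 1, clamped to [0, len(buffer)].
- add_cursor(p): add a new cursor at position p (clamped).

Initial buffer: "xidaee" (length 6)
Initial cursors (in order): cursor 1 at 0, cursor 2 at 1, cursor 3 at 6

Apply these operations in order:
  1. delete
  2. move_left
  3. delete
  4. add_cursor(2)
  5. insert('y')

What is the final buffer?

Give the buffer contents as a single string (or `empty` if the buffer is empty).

Answer: yyidyye

Derivation:
After op 1 (delete): buffer="idae" (len 4), cursors c1@0 c2@0 c3@4, authorship ....
After op 2 (move_left): buffer="idae" (len 4), cursors c1@0 c2@0 c3@3, authorship ....
After op 3 (delete): buffer="ide" (len 3), cursors c1@0 c2@0 c3@2, authorship ...
After op 4 (add_cursor(2)): buffer="ide" (len 3), cursors c1@0 c2@0 c3@2 c4@2, authorship ...
After op 5 (insert('y')): buffer="yyidyye" (len 7), cursors c1@2 c2@2 c3@6 c4@6, authorship 12..34.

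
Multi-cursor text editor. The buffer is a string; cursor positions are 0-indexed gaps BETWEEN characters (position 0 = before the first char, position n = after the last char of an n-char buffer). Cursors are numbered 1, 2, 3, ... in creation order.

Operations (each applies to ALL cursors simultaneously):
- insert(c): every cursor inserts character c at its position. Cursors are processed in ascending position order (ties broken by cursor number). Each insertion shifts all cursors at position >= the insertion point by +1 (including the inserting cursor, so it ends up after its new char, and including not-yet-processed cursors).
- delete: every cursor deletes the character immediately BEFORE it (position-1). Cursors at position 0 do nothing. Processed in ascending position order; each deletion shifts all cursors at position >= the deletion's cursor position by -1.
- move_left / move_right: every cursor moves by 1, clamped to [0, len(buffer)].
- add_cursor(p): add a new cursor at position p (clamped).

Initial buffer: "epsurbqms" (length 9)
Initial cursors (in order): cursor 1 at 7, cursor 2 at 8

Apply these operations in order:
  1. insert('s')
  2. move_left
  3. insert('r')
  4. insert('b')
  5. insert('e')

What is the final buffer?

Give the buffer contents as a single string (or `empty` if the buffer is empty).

Answer: epsurbqrbesmrbess

Derivation:
After op 1 (insert('s')): buffer="epsurbqsmss" (len 11), cursors c1@8 c2@10, authorship .......1.2.
After op 2 (move_left): buffer="epsurbqsmss" (len 11), cursors c1@7 c2@9, authorship .......1.2.
After op 3 (insert('r')): buffer="epsurbqrsmrss" (len 13), cursors c1@8 c2@11, authorship .......11.22.
After op 4 (insert('b')): buffer="epsurbqrbsmrbss" (len 15), cursors c1@9 c2@13, authorship .......111.222.
After op 5 (insert('e')): buffer="epsurbqrbesmrbess" (len 17), cursors c1@10 c2@15, authorship .......1111.2222.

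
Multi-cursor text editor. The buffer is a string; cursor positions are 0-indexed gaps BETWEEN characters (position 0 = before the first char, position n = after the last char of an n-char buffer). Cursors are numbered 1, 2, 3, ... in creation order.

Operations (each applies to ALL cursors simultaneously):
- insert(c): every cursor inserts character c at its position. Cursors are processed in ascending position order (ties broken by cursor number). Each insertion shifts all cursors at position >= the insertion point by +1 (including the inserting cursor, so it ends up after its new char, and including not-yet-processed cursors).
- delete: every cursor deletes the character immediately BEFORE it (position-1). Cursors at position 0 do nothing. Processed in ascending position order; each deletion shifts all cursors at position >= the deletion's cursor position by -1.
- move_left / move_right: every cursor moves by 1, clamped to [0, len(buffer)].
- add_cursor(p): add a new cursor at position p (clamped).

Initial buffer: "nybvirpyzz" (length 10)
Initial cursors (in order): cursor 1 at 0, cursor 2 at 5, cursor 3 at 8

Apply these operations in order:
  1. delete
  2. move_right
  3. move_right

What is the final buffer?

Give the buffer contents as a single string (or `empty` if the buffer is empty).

Answer: nybvrpzz

Derivation:
After op 1 (delete): buffer="nybvrpzz" (len 8), cursors c1@0 c2@4 c3@6, authorship ........
After op 2 (move_right): buffer="nybvrpzz" (len 8), cursors c1@1 c2@5 c3@7, authorship ........
After op 3 (move_right): buffer="nybvrpzz" (len 8), cursors c1@2 c2@6 c3@8, authorship ........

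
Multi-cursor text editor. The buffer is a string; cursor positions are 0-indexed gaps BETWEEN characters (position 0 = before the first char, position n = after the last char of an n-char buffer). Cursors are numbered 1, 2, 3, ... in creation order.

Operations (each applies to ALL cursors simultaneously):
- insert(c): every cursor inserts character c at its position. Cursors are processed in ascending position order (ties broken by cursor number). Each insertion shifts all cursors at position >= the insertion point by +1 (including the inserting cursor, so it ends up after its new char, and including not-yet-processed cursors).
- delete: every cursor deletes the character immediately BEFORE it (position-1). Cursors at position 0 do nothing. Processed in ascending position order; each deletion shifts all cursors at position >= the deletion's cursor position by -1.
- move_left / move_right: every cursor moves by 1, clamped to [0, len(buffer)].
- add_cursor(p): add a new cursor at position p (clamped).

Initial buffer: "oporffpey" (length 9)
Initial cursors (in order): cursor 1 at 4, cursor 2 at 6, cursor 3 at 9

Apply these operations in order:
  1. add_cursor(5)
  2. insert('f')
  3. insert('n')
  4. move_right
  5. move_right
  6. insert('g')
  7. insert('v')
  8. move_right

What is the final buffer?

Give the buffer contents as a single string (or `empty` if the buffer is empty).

Answer: oporfnffgvnffgvnpegvyfngv

Derivation:
After op 1 (add_cursor(5)): buffer="oporffpey" (len 9), cursors c1@4 c4@5 c2@6 c3@9, authorship .........
After op 2 (insert('f')): buffer="oporfffffpeyf" (len 13), cursors c1@5 c4@7 c2@9 c3@13, authorship ....1.4.2...3
After op 3 (insert('n')): buffer="oporfnffnffnpeyfn" (len 17), cursors c1@6 c4@9 c2@12 c3@17, authorship ....11.44.22...33
After op 4 (move_right): buffer="oporfnffnffnpeyfn" (len 17), cursors c1@7 c4@10 c2@13 c3@17, authorship ....11.44.22...33
After op 5 (move_right): buffer="oporfnffnffnpeyfn" (len 17), cursors c1@8 c4@11 c2@14 c3@17, authorship ....11.44.22...33
After op 6 (insert('g')): buffer="oporfnffgnffgnpegyfng" (len 21), cursors c1@9 c4@13 c2@17 c3@21, authorship ....11.414.242..2.333
After op 7 (insert('v')): buffer="oporfnffgvnffgvnpegvyfngv" (len 25), cursors c1@10 c4@15 c2@20 c3@25, authorship ....11.4114.2442..22.3333
After op 8 (move_right): buffer="oporfnffgvnffgvnpegvyfngv" (len 25), cursors c1@11 c4@16 c2@21 c3@25, authorship ....11.4114.2442..22.3333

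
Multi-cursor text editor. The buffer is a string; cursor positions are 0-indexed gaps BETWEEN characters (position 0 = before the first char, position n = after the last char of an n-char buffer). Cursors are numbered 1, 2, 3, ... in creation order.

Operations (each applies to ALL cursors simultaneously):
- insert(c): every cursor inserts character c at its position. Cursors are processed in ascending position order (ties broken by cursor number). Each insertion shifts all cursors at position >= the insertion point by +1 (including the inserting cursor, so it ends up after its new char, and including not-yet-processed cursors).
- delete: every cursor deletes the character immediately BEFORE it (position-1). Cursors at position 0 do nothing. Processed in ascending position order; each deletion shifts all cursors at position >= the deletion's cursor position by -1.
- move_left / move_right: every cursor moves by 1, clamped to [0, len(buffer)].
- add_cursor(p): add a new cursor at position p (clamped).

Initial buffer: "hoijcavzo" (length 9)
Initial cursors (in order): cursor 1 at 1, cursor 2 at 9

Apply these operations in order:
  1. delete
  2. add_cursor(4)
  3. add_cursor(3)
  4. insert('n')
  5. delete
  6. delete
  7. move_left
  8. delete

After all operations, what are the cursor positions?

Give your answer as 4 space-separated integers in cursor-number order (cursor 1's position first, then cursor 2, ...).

After op 1 (delete): buffer="oijcavz" (len 7), cursors c1@0 c2@7, authorship .......
After op 2 (add_cursor(4)): buffer="oijcavz" (len 7), cursors c1@0 c3@4 c2@7, authorship .......
After op 3 (add_cursor(3)): buffer="oijcavz" (len 7), cursors c1@0 c4@3 c3@4 c2@7, authorship .......
After op 4 (insert('n')): buffer="noijncnavzn" (len 11), cursors c1@1 c4@5 c3@7 c2@11, authorship 1...4.3...2
After op 5 (delete): buffer="oijcavz" (len 7), cursors c1@0 c4@3 c3@4 c2@7, authorship .......
After op 6 (delete): buffer="oiav" (len 4), cursors c1@0 c3@2 c4@2 c2@4, authorship ....
After op 7 (move_left): buffer="oiav" (len 4), cursors c1@0 c3@1 c4@1 c2@3, authorship ....
After op 8 (delete): buffer="iv" (len 2), cursors c1@0 c3@0 c4@0 c2@1, authorship ..

Answer: 0 1 0 0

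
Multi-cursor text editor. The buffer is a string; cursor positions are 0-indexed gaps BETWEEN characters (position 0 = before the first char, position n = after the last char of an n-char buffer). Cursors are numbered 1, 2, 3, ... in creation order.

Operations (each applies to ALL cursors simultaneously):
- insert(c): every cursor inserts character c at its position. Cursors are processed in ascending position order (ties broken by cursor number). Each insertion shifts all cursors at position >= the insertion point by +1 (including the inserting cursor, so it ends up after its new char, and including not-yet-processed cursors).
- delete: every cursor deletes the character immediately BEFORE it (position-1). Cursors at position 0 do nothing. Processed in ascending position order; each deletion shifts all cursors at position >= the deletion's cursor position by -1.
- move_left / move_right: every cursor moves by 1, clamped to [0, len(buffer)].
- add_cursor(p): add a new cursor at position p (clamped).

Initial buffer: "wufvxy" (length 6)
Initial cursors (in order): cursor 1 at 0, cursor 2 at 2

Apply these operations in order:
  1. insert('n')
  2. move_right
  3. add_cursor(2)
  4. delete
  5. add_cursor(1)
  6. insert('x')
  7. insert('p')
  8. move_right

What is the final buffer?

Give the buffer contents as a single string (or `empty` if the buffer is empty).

Answer: xxppuxpnxpvxy

Derivation:
After op 1 (insert('n')): buffer="nwunfvxy" (len 8), cursors c1@1 c2@4, authorship 1..2....
After op 2 (move_right): buffer="nwunfvxy" (len 8), cursors c1@2 c2@5, authorship 1..2....
After op 3 (add_cursor(2)): buffer="nwunfvxy" (len 8), cursors c1@2 c3@2 c2@5, authorship 1..2....
After op 4 (delete): buffer="unvxy" (len 5), cursors c1@0 c3@0 c2@2, authorship .2...
After op 5 (add_cursor(1)): buffer="unvxy" (len 5), cursors c1@0 c3@0 c4@1 c2@2, authorship .2...
After op 6 (insert('x')): buffer="xxuxnxvxy" (len 9), cursors c1@2 c3@2 c4@4 c2@6, authorship 13.422...
After op 7 (insert('p')): buffer="xxppuxpnxpvxy" (len 13), cursors c1@4 c3@4 c4@7 c2@10, authorship 1313.44222...
After op 8 (move_right): buffer="xxppuxpnxpvxy" (len 13), cursors c1@5 c3@5 c4@8 c2@11, authorship 1313.44222...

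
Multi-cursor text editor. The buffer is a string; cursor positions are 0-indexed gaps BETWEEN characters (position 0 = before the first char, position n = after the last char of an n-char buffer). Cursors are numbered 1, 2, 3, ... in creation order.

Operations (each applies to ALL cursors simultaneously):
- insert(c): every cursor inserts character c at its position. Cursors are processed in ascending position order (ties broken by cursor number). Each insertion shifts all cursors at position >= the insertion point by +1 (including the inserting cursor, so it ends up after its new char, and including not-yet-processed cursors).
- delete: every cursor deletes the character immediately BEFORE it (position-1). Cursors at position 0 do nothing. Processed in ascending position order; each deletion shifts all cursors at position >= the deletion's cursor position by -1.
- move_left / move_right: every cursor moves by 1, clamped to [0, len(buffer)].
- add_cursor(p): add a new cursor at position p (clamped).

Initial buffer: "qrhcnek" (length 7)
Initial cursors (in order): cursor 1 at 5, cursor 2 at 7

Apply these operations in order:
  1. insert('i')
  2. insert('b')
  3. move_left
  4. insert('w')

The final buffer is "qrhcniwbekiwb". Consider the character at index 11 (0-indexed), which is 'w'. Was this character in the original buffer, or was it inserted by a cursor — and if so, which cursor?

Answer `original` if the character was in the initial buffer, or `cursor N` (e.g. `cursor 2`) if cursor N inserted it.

After op 1 (insert('i')): buffer="qrhcnieki" (len 9), cursors c1@6 c2@9, authorship .....1..2
After op 2 (insert('b')): buffer="qrhcnibekib" (len 11), cursors c1@7 c2@11, authorship .....11..22
After op 3 (move_left): buffer="qrhcnibekib" (len 11), cursors c1@6 c2@10, authorship .....11..22
After op 4 (insert('w')): buffer="qrhcniwbekiwb" (len 13), cursors c1@7 c2@12, authorship .....111..222
Authorship (.=original, N=cursor N): . . . . . 1 1 1 . . 2 2 2
Index 11: author = 2

Answer: cursor 2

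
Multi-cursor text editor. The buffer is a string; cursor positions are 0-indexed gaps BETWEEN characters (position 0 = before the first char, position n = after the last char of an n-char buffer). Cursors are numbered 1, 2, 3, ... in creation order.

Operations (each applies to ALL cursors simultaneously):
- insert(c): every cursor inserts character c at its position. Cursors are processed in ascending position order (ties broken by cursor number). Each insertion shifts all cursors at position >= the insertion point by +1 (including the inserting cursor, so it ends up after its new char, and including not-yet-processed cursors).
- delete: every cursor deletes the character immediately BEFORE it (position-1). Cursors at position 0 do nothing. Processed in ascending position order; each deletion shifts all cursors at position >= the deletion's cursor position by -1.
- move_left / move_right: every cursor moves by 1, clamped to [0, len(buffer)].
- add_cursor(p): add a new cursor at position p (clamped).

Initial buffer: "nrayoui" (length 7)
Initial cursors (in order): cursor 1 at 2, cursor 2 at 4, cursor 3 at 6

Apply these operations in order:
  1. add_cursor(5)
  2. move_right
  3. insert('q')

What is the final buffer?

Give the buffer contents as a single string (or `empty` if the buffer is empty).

Answer: nraqyoquqiq

Derivation:
After op 1 (add_cursor(5)): buffer="nrayoui" (len 7), cursors c1@2 c2@4 c4@5 c3@6, authorship .......
After op 2 (move_right): buffer="nrayoui" (len 7), cursors c1@3 c2@5 c4@6 c3@7, authorship .......
After op 3 (insert('q')): buffer="nraqyoquqiq" (len 11), cursors c1@4 c2@7 c4@9 c3@11, authorship ...1..2.4.3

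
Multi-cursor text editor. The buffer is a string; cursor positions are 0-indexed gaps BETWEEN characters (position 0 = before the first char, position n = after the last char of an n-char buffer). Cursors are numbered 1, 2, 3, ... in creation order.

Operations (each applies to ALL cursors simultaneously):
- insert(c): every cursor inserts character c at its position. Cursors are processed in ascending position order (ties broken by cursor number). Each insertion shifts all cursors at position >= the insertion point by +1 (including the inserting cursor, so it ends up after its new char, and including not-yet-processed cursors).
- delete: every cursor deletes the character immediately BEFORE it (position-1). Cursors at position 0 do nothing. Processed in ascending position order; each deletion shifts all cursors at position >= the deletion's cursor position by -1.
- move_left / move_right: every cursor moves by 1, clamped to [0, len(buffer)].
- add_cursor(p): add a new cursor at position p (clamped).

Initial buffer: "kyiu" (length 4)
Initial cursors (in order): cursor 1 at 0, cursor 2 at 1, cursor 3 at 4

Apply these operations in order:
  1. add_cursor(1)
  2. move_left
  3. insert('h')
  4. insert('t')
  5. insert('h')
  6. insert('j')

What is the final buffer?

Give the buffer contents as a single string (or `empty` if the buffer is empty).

Answer: hhhttthhhjjjkyihthju

Derivation:
After op 1 (add_cursor(1)): buffer="kyiu" (len 4), cursors c1@0 c2@1 c4@1 c3@4, authorship ....
After op 2 (move_left): buffer="kyiu" (len 4), cursors c1@0 c2@0 c4@0 c3@3, authorship ....
After op 3 (insert('h')): buffer="hhhkyihu" (len 8), cursors c1@3 c2@3 c4@3 c3@7, authorship 124...3.
After op 4 (insert('t')): buffer="hhhtttkyihtu" (len 12), cursors c1@6 c2@6 c4@6 c3@11, authorship 124124...33.
After op 5 (insert('h')): buffer="hhhttthhhkyihthu" (len 16), cursors c1@9 c2@9 c4@9 c3@15, authorship 124124124...333.
After op 6 (insert('j')): buffer="hhhttthhhjjjkyihthju" (len 20), cursors c1@12 c2@12 c4@12 c3@19, authorship 124124124124...3333.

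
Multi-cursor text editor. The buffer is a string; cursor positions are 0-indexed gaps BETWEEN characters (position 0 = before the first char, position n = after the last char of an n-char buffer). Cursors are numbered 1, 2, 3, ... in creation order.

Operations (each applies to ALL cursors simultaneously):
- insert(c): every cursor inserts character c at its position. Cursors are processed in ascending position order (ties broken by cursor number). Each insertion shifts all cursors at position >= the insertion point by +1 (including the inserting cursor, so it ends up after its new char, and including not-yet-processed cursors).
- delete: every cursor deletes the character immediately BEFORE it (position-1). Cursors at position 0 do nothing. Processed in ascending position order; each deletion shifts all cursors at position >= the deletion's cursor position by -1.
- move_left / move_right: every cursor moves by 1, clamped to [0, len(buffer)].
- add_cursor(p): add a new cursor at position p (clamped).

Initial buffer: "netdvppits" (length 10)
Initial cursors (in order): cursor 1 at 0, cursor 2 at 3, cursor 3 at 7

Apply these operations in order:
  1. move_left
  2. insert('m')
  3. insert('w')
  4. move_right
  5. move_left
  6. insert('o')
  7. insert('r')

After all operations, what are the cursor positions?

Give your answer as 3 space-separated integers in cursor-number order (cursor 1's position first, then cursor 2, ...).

After op 1 (move_left): buffer="netdvppits" (len 10), cursors c1@0 c2@2 c3@6, authorship ..........
After op 2 (insert('m')): buffer="mnemtdvpmpits" (len 13), cursors c1@1 c2@4 c3@9, authorship 1..2....3....
After op 3 (insert('w')): buffer="mwnemwtdvpmwpits" (len 16), cursors c1@2 c2@6 c3@12, authorship 11..22....33....
After op 4 (move_right): buffer="mwnemwtdvpmwpits" (len 16), cursors c1@3 c2@7 c3@13, authorship 11..22....33....
After op 5 (move_left): buffer="mwnemwtdvpmwpits" (len 16), cursors c1@2 c2@6 c3@12, authorship 11..22....33....
After op 6 (insert('o')): buffer="mwonemwotdvpmwopits" (len 19), cursors c1@3 c2@8 c3@15, authorship 111..222....333....
After op 7 (insert('r')): buffer="mwornemwortdvpmworpits" (len 22), cursors c1@4 c2@10 c3@18, authorship 1111..2222....3333....

Answer: 4 10 18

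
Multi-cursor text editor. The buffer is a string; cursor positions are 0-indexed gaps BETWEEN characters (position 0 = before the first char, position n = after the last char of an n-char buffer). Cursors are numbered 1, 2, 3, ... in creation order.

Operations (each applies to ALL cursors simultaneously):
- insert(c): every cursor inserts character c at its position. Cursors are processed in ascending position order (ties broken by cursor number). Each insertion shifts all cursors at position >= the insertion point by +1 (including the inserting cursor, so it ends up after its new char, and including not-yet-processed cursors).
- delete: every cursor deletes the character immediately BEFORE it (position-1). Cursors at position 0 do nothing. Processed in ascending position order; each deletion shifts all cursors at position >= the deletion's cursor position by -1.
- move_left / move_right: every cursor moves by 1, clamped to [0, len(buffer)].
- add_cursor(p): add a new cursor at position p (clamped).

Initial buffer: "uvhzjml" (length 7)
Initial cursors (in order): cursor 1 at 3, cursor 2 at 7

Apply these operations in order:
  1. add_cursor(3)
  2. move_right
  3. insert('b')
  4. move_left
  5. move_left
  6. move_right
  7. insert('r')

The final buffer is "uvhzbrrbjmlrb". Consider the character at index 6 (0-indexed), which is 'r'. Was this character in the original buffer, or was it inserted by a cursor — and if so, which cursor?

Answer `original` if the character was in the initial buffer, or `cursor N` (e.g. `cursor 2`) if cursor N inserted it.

Answer: cursor 3

Derivation:
After op 1 (add_cursor(3)): buffer="uvhzjml" (len 7), cursors c1@3 c3@3 c2@7, authorship .......
After op 2 (move_right): buffer="uvhzjml" (len 7), cursors c1@4 c3@4 c2@7, authorship .......
After op 3 (insert('b')): buffer="uvhzbbjmlb" (len 10), cursors c1@6 c3@6 c2@10, authorship ....13...2
After op 4 (move_left): buffer="uvhzbbjmlb" (len 10), cursors c1@5 c3@5 c2@9, authorship ....13...2
After op 5 (move_left): buffer="uvhzbbjmlb" (len 10), cursors c1@4 c3@4 c2@8, authorship ....13...2
After op 6 (move_right): buffer="uvhzbbjmlb" (len 10), cursors c1@5 c3@5 c2@9, authorship ....13...2
After op 7 (insert('r')): buffer="uvhzbrrbjmlrb" (len 13), cursors c1@7 c3@7 c2@12, authorship ....1133...22
Authorship (.=original, N=cursor N): . . . . 1 1 3 3 . . . 2 2
Index 6: author = 3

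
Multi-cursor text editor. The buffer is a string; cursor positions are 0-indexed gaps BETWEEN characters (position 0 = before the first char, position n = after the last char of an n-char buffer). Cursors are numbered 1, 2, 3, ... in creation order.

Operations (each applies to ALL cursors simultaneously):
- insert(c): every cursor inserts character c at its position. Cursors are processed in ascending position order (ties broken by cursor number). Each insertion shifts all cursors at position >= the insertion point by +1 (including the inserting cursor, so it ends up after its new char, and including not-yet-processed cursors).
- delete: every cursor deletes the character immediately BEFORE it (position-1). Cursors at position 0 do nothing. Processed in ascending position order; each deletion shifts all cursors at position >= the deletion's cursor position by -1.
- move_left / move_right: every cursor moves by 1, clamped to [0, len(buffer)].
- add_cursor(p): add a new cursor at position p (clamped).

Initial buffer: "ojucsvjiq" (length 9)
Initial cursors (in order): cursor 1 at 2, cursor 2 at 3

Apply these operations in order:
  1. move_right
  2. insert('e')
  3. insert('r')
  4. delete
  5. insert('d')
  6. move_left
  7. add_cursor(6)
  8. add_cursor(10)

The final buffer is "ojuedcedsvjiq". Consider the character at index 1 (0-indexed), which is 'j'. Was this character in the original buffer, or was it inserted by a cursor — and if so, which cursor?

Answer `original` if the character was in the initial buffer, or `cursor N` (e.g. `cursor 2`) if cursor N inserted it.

Answer: original

Derivation:
After op 1 (move_right): buffer="ojucsvjiq" (len 9), cursors c1@3 c2@4, authorship .........
After op 2 (insert('e')): buffer="ojuecesvjiq" (len 11), cursors c1@4 c2@6, authorship ...1.2.....
After op 3 (insert('r')): buffer="ojuercersvjiq" (len 13), cursors c1@5 c2@8, authorship ...11.22.....
After op 4 (delete): buffer="ojuecesvjiq" (len 11), cursors c1@4 c2@6, authorship ...1.2.....
After op 5 (insert('d')): buffer="ojuedcedsvjiq" (len 13), cursors c1@5 c2@8, authorship ...11.22.....
After op 6 (move_left): buffer="ojuedcedsvjiq" (len 13), cursors c1@4 c2@7, authorship ...11.22.....
After op 7 (add_cursor(6)): buffer="ojuedcedsvjiq" (len 13), cursors c1@4 c3@6 c2@7, authorship ...11.22.....
After op 8 (add_cursor(10)): buffer="ojuedcedsvjiq" (len 13), cursors c1@4 c3@6 c2@7 c4@10, authorship ...11.22.....
Authorship (.=original, N=cursor N): . . . 1 1 . 2 2 . . . . .
Index 1: author = original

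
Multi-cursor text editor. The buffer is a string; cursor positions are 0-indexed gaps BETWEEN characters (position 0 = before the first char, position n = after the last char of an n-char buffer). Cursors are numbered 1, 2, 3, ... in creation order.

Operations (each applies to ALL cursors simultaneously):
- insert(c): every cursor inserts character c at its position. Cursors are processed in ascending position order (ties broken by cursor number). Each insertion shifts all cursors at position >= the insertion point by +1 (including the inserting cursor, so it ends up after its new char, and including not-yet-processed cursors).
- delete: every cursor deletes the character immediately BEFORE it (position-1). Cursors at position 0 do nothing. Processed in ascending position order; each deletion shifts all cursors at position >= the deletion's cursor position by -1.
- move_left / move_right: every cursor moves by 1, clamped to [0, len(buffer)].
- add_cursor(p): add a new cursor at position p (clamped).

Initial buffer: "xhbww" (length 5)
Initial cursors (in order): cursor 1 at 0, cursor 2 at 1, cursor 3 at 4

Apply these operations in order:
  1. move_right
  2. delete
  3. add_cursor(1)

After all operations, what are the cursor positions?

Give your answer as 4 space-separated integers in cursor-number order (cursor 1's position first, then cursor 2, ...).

After op 1 (move_right): buffer="xhbww" (len 5), cursors c1@1 c2@2 c3@5, authorship .....
After op 2 (delete): buffer="bw" (len 2), cursors c1@0 c2@0 c3@2, authorship ..
After op 3 (add_cursor(1)): buffer="bw" (len 2), cursors c1@0 c2@0 c4@1 c3@2, authorship ..

Answer: 0 0 2 1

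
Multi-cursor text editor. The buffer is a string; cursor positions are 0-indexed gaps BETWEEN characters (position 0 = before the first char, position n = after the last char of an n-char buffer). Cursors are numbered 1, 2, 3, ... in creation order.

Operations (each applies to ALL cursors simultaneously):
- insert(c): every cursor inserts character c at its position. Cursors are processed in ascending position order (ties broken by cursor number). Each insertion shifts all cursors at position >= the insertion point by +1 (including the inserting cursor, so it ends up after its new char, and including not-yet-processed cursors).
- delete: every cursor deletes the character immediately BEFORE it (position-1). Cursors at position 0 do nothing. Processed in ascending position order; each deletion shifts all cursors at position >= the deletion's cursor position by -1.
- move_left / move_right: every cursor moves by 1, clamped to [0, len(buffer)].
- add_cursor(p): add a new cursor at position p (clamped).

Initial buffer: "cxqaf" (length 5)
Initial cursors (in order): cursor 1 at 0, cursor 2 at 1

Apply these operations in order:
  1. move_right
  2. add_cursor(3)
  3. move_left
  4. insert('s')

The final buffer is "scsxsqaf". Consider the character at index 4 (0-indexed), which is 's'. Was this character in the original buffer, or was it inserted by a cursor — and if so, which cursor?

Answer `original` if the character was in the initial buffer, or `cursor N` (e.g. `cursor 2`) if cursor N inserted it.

Answer: cursor 3

Derivation:
After op 1 (move_right): buffer="cxqaf" (len 5), cursors c1@1 c2@2, authorship .....
After op 2 (add_cursor(3)): buffer="cxqaf" (len 5), cursors c1@1 c2@2 c3@3, authorship .....
After op 3 (move_left): buffer="cxqaf" (len 5), cursors c1@0 c2@1 c3@2, authorship .....
After op 4 (insert('s')): buffer="scsxsqaf" (len 8), cursors c1@1 c2@3 c3@5, authorship 1.2.3...
Authorship (.=original, N=cursor N): 1 . 2 . 3 . . .
Index 4: author = 3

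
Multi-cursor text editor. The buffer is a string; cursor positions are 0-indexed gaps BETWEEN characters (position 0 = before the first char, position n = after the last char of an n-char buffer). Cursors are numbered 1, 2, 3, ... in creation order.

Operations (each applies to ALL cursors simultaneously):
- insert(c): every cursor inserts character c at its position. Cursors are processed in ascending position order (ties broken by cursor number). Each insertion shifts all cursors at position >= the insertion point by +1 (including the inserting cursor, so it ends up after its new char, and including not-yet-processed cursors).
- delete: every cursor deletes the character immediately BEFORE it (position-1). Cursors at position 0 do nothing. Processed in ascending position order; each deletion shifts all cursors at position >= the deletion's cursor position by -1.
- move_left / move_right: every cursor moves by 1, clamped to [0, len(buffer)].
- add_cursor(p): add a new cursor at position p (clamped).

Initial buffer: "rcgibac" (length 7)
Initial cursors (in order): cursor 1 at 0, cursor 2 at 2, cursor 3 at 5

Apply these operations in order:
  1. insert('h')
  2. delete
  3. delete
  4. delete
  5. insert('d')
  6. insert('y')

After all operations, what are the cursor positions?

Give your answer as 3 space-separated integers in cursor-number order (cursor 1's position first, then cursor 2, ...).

After op 1 (insert('h')): buffer="hrchgibhac" (len 10), cursors c1@1 c2@4 c3@8, authorship 1..2...3..
After op 2 (delete): buffer="rcgibac" (len 7), cursors c1@0 c2@2 c3@5, authorship .......
After op 3 (delete): buffer="rgiac" (len 5), cursors c1@0 c2@1 c3@3, authorship .....
After op 4 (delete): buffer="gac" (len 3), cursors c1@0 c2@0 c3@1, authorship ...
After op 5 (insert('d')): buffer="ddgdac" (len 6), cursors c1@2 c2@2 c3@4, authorship 12.3..
After op 6 (insert('y')): buffer="ddyygdyac" (len 9), cursors c1@4 c2@4 c3@7, authorship 1212.33..

Answer: 4 4 7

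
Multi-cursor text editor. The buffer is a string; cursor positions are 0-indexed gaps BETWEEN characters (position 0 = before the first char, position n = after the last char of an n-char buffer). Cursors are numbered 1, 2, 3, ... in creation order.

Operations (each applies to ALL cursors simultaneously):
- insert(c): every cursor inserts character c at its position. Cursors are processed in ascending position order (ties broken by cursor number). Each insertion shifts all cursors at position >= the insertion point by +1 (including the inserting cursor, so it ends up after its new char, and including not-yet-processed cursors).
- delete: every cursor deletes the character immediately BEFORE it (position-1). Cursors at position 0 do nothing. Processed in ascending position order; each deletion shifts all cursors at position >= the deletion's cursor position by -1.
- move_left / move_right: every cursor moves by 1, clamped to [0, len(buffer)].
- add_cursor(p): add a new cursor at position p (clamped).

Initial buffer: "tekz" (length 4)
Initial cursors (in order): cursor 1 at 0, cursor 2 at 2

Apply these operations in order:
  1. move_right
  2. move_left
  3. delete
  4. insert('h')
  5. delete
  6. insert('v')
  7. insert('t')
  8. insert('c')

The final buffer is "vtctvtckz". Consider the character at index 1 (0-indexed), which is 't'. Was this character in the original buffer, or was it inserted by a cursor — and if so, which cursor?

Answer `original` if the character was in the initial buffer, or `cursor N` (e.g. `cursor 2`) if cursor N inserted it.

After op 1 (move_right): buffer="tekz" (len 4), cursors c1@1 c2@3, authorship ....
After op 2 (move_left): buffer="tekz" (len 4), cursors c1@0 c2@2, authorship ....
After op 3 (delete): buffer="tkz" (len 3), cursors c1@0 c2@1, authorship ...
After op 4 (insert('h')): buffer="hthkz" (len 5), cursors c1@1 c2@3, authorship 1.2..
After op 5 (delete): buffer="tkz" (len 3), cursors c1@0 c2@1, authorship ...
After op 6 (insert('v')): buffer="vtvkz" (len 5), cursors c1@1 c2@3, authorship 1.2..
After op 7 (insert('t')): buffer="vttvtkz" (len 7), cursors c1@2 c2@5, authorship 11.22..
After op 8 (insert('c')): buffer="vtctvtckz" (len 9), cursors c1@3 c2@7, authorship 111.222..
Authorship (.=original, N=cursor N): 1 1 1 . 2 2 2 . .
Index 1: author = 1

Answer: cursor 1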